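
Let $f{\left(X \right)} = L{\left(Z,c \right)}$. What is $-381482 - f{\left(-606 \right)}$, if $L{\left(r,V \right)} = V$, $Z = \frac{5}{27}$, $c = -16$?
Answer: $-381466$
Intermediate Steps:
$Z = \frac{5}{27}$ ($Z = 5 \cdot \frac{1}{27} = \frac{5}{27} \approx 0.18519$)
$f{\left(X \right)} = -16$
$-381482 - f{\left(-606 \right)} = -381482 - -16 = -381482 + 16 = -381466$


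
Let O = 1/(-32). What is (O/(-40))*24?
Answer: 3/160 ≈ 0.018750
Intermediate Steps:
O = -1/32 ≈ -0.031250
(O/(-40))*24 = -1/32/(-40)*24 = -1/32*(-1/40)*24 = (1/1280)*24 = 3/160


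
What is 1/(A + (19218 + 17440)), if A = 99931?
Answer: 1/136589 ≈ 7.3212e-6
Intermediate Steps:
1/(A + (19218 + 17440)) = 1/(99931 + (19218 + 17440)) = 1/(99931 + 36658) = 1/136589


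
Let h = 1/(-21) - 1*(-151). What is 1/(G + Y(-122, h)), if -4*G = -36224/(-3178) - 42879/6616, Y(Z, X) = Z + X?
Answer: 18021984/499624663 ≈ 0.036071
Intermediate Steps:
h = 3170/21 (h = -1/21 + 151 = 3170/21 ≈ 150.95)
Y(Z, X) = X + Z
G = -51694261/42051296 (G = -(-36224/(-3178) - 42879/6616)/4 = -(-36224*(-1/3178) - 42879*1/6616)/4 = -(18112/1589 - 42879/6616)/4 = -¼*51694261/10512824 = -51694261/42051296 ≈ -1.2293)
1/(G + Y(-122, h)) = 1/(-51694261/42051296 + (3170/21 - 122)) = 1/(-51694261/42051296 + 608/21) = 1/(499624663/18021984) = 18021984/499624663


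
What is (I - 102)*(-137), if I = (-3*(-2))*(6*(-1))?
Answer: 18906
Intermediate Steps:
I = -36 (I = 6*(-6) = -36)
(I - 102)*(-137) = (-36 - 102)*(-137) = -138*(-137) = 18906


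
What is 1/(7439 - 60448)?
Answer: -1/53009 ≈ -1.8865e-5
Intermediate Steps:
1/(7439 - 60448) = 1/(-53009) = -1/53009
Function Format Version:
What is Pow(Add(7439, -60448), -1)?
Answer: Rational(-1, 53009) ≈ -1.8865e-5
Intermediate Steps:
Pow(Add(7439, -60448), -1) = Pow(-53009, -1) = Rational(-1, 53009)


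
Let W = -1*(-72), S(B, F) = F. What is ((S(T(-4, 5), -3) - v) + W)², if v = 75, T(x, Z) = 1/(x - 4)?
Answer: 36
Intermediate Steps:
T(x, Z) = 1/(-4 + x)
W = 72
((S(T(-4, 5), -3) - v) + W)² = ((-3 - 1*75) + 72)² = ((-3 - 75) + 72)² = (-78 + 72)² = (-6)² = 36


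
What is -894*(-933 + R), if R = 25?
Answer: 811752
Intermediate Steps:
-894*(-933 + R) = -894*(-933 + 25) = -894*(-908) = 811752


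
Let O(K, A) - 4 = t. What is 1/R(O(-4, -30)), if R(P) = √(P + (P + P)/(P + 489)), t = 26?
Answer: √901330/5210 ≈ 0.18222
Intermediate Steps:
O(K, A) = 30 (O(K, A) = 4 + 26 = 30)
R(P) = √(P + 2*P/(489 + P)) (R(P) = √(P + (2*P)/(489 + P)) = √(P + 2*P/(489 + P)))
1/R(O(-4, -30)) = 1/(√(30*(491 + 30)/(489 + 30))) = 1/(√(30*521/519)) = 1/(√(30*(1/519)*521)) = 1/(√(5210/173)) = 1/(√901330/173) = √901330/5210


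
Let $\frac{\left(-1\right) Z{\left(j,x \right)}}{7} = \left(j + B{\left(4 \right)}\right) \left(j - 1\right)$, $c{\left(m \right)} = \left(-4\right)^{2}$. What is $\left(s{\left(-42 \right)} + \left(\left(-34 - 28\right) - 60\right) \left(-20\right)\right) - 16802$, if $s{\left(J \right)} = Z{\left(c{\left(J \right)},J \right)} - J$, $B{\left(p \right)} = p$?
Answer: $-16420$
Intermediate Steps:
$c{\left(m \right)} = 16$
$Z{\left(j,x \right)} = - 7 \left(-1 + j\right) \left(4 + j\right)$ ($Z{\left(j,x \right)} = - 7 \left(j + 4\right) \left(j - 1\right) = - 7 \left(4 + j\right) \left(-1 + j\right) = - 7 \left(-1 + j\right) \left(4 + j\right)$)
$s{\left(J \right)} = -2100 - J$ ($s{\left(J \right)} = \left(28 - 336 - 7 \cdot 16^{2}\right) - J = \left(28 - 336 - 1792\right) - J = -2100 - J$)
$\left(s{\left(-42 \right)} + \left(\left(-34 - 28\right) - 60\right) \left(-20\right)\right) - 16802 = \left(\left(-2100 - -42\right) + \left(\left(-34 - 28\right) - 60\right) \left(-20\right)\right) - 16802 = \left(\left(-2100 + 42\right) + \left(-62 - 60\right) \left(-20\right)\right) - 16802 = \left(-2058 - -2440\right) - 16802 = \left(-2058 + 2440\right) - 16802 = 382 - 16802 = -16420$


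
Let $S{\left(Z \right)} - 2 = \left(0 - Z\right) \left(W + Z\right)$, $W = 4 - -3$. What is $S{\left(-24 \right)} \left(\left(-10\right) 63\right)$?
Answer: $255780$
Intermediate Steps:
$W = 7$ ($W = 4 + 3 = 7$)
$S{\left(Z \right)} = 2 - Z \left(7 + Z\right)$ ($S{\left(Z \right)} = 2 + \left(0 - Z\right) \left(7 + Z\right) = 2 + - Z \left(7 + Z\right) = 2 - Z \left(7 + Z\right)$)
$S{\left(-24 \right)} \left(\left(-10\right) 63\right) = \left(2 - \left(-24\right)^{2} - -168\right) \left(\left(-10\right) 63\right) = \left(2 - 576 + 168\right) \left(-630\right) = \left(-406\right) \left(-630\right) = 255780$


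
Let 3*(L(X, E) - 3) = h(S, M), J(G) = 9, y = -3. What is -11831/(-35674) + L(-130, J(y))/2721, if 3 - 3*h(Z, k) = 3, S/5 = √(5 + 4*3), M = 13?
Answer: 10766391/32356318 ≈ 0.33274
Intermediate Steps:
S = 5*√17 (S = 5*√(5 + 4*3) = 5*√(5 + 12) = 5*√17 ≈ 20.616)
h(Z, k) = 0 (h(Z, k) = 1 - ⅓*3 = 1 - 1 = 0)
L(X, E) = 3 (L(X, E) = 3 + (⅓)*0 = 3 + 0 = 3)
-11831/(-35674) + L(-130, J(y))/2721 = -11831/(-35674) + 3/2721 = -11831*(-1/35674) + 3*(1/2721) = 11831/35674 + 1/907 = 10766391/32356318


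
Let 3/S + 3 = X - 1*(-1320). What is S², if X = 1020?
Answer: 1/606841 ≈ 1.6479e-6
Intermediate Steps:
S = 1/779 (S = 3/(-3 + (1020 - 1*(-1320))) = 3/(-3 + (1020 + 1320)) = 3/(-3 + 2340) = 3/2337 = 3*(1/2337) = 1/779 ≈ 0.0012837)
S² = (1/779)² = 1/606841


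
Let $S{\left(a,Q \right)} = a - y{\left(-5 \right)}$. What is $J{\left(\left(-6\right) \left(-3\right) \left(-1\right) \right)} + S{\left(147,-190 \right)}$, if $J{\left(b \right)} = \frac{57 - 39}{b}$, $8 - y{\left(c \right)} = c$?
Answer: $133$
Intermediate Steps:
$y{\left(c \right)} = 8 - c$
$S{\left(a,Q \right)} = -13 + a$ ($S{\left(a,Q \right)} = a - \left(8 - -5\right) = a - \left(8 + 5\right) = a - 13 = -13 + a$)
$J{\left(b \right)} = \frac{18}{b}$ ($J{\left(b \right)} = \frac{57 - 39}{b} = \frac{18}{b}$)
$J{\left(\left(-6\right) \left(-3\right) \left(-1\right) \right)} + S{\left(147,-190 \right)} = \frac{18}{\left(-6\right) \left(-3\right) \left(-1\right)} + \left(-13 + 147\right) = \frac{18}{18 \left(-1\right)} + 134 = \frac{18}{-18} + 134 = 18 \left(- \frac{1}{18}\right) + 134 = -1 + 134 = 133$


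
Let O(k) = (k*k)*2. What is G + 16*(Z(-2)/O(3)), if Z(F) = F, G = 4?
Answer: 20/9 ≈ 2.2222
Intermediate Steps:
O(k) = 2*k² (O(k) = k²*2 = 2*k²)
G + 16*(Z(-2)/O(3)) = 4 + 16*(-2/(2*3²)) = 4 + 16*(-2/(2*9)) = 4 + 16*(-2/18) = 4 + 16*(-2*1/18) = 4 + 16*(-⅑) = 4 - 16/9 = 20/9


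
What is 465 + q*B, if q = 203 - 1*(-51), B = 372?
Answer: 94953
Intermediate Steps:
q = 254 (q = 203 + 51 = 254)
465 + q*B = 465 + 254*372 = 465 + 94488 = 94953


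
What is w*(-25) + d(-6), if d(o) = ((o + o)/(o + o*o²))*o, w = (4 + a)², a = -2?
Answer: -3712/37 ≈ -100.32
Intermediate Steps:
w = 4 (w = (4 - 2)² = 2² = 4)
d(o) = 2*o²/(o + o³) (d(o) = ((2*o)/(o + o³))*o = (2*o/(o + o³))*o = 2*o²/(o + o³))
w*(-25) + d(-6) = 4*(-25) + 2*(-6)/(1 + (-6)²) = -100 + 2*(-6)/(1 + 36) = -100 + 2*(-6)/37 = -100 + 2*(-6)*(1/37) = -100 - 12/37 = -3712/37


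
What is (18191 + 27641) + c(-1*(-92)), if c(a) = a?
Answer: 45924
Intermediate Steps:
(18191 + 27641) + c(-1*(-92)) = (18191 + 27641) - 1*(-92) = 45832 + 92 = 45924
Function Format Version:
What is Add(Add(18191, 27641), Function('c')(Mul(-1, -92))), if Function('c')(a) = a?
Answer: 45924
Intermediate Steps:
Add(Add(18191, 27641), Function('c')(Mul(-1, -92))) = Add(Add(18191, 27641), Mul(-1, -92)) = Add(45832, 92) = 45924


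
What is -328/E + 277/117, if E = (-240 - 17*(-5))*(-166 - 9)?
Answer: 7475249/3173625 ≈ 2.3554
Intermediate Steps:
E = 27125 (E = (-240 + 85)*(-175) = -155*(-175) = 27125)
-328/E + 277/117 = -328/27125 + 277/117 = 7475249/3173625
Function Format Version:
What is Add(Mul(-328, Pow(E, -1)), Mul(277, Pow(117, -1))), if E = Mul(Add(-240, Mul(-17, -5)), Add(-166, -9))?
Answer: Rational(7475249, 3173625) ≈ 2.3554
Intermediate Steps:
E = 27125 (E = Mul(Add(-240, 85), -175) = Mul(-155, -175) = 27125)
Add(Mul(-328, Pow(E, -1)), Mul(277, Pow(117, -1))) = Add(Mul(-328, Pow(27125, -1)), Mul(277, Pow(117, -1))) = Add(Mul(-328, Rational(1, 27125)), Mul(277, Rational(1, 117))) = Add(Rational(-328, 27125), Rational(277, 117)) = Rational(7475249, 3173625)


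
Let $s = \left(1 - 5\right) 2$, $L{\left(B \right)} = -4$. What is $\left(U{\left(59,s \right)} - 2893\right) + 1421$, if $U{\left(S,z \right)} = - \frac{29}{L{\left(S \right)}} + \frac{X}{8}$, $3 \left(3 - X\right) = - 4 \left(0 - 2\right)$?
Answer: $- \frac{35153}{24} \approx -1464.7$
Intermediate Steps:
$X = \frac{1}{3}$ ($X = 3 - \frac{\left(-4\right) \left(0 - 2\right)}{3} = 3 - \frac{\left(-4\right) \left(-2\right)}{3} = 3 - \frac{8}{3} = \frac{1}{3} \approx 0.33333$)
$s = -8$ ($s = \left(-4\right) 2 = -8$)
$U{\left(S,z \right)} = \frac{175}{24}$ ($U{\left(S,z \right)} = - \frac{29}{-4} + \frac{1}{3 \cdot 8} = \left(-29\right) \left(- \frac{1}{4}\right) + \frac{1}{3} \cdot \frac{1}{8} = \frac{29}{4} + \frac{1}{24} = \frac{175}{24}$)
$\left(U{\left(59,s \right)} - 2893\right) + 1421 = \left(\frac{175}{24} - 2893\right) + 1421 = - \frac{69257}{24} + 1421 = - \frac{35153}{24}$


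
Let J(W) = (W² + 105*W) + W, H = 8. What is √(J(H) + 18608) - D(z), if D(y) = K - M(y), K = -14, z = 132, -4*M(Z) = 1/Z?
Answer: 7391/528 + 8*√305 ≈ 153.71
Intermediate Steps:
M(Z) = -1/(4*Z)
J(W) = W² + 106*W
D(y) = -14 + 1/(4*y) (D(y) = -14 - (-1)/(4*y) = -14 + 1/(4*y))
√(J(H) + 18608) - D(z) = √(8*(106 + 8) + 18608) - (-14 + (¼)/132) = √(8*114 + 18608) - (-14 + (¼)*(1/132)) = √(912 + 18608) - (-14 + 1/528) = √19520 - 1*(-7391/528) = 8*√305 + 7391/528 = 7391/528 + 8*√305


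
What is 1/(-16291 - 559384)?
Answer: -1/575675 ≈ -1.7371e-6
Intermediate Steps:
1/(-16291 - 559384) = 1/(-575675) = -1/575675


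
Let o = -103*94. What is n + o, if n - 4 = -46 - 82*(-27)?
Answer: -7510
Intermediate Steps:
n = 2172 (n = 4 + (-46 - 82*(-27)) = 4 + (-46 + 2214) = 4 + 2168 = 2172)
o = -9682
n + o = 2172 - 9682 = -7510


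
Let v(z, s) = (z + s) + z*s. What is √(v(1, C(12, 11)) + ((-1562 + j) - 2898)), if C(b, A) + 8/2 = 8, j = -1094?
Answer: I*√5545 ≈ 74.465*I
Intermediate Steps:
C(b, A) = 4 (C(b, A) = -4 + 8 = 4)
v(z, s) = s + z + s*z (v(z, s) = (s + z) + s*z = s + z + s*z)
√(v(1, C(12, 11)) + ((-1562 + j) - 2898)) = √((4 + 1 + 4*1) + ((-1562 - 1094) - 2898)) = √((4 + 1 + 4) + (-2656 - 2898)) = √(9 - 5554) = √(-5545) = I*√5545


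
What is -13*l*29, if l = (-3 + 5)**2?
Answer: -1508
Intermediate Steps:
l = 4 (l = 2**2 = 4)
-13*l*29 = -13*4*29 = -52*29 = -1508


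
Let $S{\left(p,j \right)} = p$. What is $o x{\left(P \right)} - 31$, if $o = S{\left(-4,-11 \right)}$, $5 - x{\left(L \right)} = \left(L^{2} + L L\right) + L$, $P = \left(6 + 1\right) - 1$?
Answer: $261$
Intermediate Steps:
$P = 6$ ($P = 7 - 1 = 6$)
$x{\left(L \right)} = 5 - L - 2 L^{2}$ ($x{\left(L \right)} = 5 - \left(\left(L^{2} + L L\right) + L\right) = 5 - \left(\left(L^{2} + L^{2}\right) + L\right) = 5 - \left(2 L^{2} + L\right) = 5 - \left(L + 2 L^{2}\right) = 5 - L - 2 L^{2}$)
$o = -4$
$o x{\left(P \right)} - 31 = - 4 \left(5 - 6 - 2 \cdot 6^{2}\right) - 31 = - 4 \left(5 - 6 - 72\right) - 31 = \left(-4\right) \left(-73\right) - 31 = 292 - 31 = 261$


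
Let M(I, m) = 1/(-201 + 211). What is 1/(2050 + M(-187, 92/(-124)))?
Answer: 10/20501 ≈ 0.00048778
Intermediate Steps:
M(I, m) = ⅒ (M(I, m) = 1/10 = ⅒)
1/(2050 + M(-187, 92/(-124))) = 1/(2050 + ⅒) = 1/(20501/10) = 10/20501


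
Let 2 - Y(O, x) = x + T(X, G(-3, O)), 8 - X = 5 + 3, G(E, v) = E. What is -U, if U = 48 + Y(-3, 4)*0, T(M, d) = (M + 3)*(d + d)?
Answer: -48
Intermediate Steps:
X = 0 (X = 8 - (5 + 3) = 8 - 1*8 = 8 - 8 = 0)
T(M, d) = 2*d*(3 + M) (T(M, d) = (3 + M)*(2*d) = 2*d*(3 + M))
Y(O, x) = 20 - x (Y(O, x) = 2 - (x + 2*(-3)*(3 + 0)) = 2 - (x + 2*(-3)*3) = 2 - (x - 18) = 2 - (-18 + x) = 2 + (18 - x) = 20 - x)
U = 48 (U = 48 + (20 - 1*4)*0 = 48 + (20 - 4)*0 = 48 + 16*0 = 48 + 0 = 48)
-U = -1*48 = -48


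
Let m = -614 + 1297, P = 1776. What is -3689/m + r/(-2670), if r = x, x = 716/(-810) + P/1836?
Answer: -33907547296/6277777425 ≈ -5.4012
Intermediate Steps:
x = 574/6885 (x = 716/(-810) + 1776/1836 = 716*(-1/810) + 1776*(1/1836) = -358/405 + 148/153 = 574/6885 ≈ 0.083370)
m = 683
r = 574/6885 ≈ 0.083370
-3689/m + r/(-2670) = -3689/683 + (574/6885)/(-2670) = -3689*1/683 + (574/6885)*(-1/2670) = -3689/683 - 287/9191475 = -33907547296/6277777425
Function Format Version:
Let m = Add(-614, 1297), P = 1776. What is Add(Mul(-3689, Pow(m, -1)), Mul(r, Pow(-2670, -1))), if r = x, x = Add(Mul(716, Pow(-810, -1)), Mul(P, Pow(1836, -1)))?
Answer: Rational(-33907547296, 6277777425) ≈ -5.4012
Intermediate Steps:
x = Rational(574, 6885) (x = Add(Mul(716, Pow(-810, -1)), Mul(1776, Pow(1836, -1))) = Add(Mul(716, Rational(-1, 810)), Mul(1776, Rational(1, 1836))) = Add(Rational(-358, 405), Rational(148, 153)) = Rational(574, 6885) ≈ 0.083370)
m = 683
r = Rational(574, 6885) ≈ 0.083370
Add(Mul(-3689, Pow(m, -1)), Mul(r, Pow(-2670, -1))) = Add(Mul(-3689, Pow(683, -1)), Mul(Rational(574, 6885), Pow(-2670, -1))) = Add(Mul(-3689, Rational(1, 683)), Mul(Rational(574, 6885), Rational(-1, 2670))) = Add(Rational(-3689, 683), Rational(-287, 9191475)) = Rational(-33907547296, 6277777425)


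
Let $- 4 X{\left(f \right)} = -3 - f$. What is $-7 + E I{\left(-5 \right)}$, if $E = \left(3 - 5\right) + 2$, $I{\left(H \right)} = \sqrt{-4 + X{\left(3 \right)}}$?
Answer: $-7$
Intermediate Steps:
$X{\left(f \right)} = \frac{3}{4} + \frac{f}{4}$ ($X{\left(f \right)} = - \frac{-3 - f}{4} = \frac{3}{4} + \frac{f}{4}$)
$I{\left(H \right)} = \frac{i \sqrt{10}}{2}$ ($I{\left(H \right)} = \sqrt{-4 + \left(\frac{3}{4} + \frac{1}{4} \cdot 3\right)} = \sqrt{-4 + \left(\frac{3}{4} + \frac{3}{4}\right)} = \sqrt{-4 + \frac{3}{2}} = \sqrt{- \frac{5}{2}} = \frac{i \sqrt{10}}{2}$)
$E = 0$ ($E = -2 + 2 = 0$)
$-7 + E I{\left(-5 \right)} = -7 + 0 \frac{i \sqrt{10}}{2} = -7 + 0 = -7$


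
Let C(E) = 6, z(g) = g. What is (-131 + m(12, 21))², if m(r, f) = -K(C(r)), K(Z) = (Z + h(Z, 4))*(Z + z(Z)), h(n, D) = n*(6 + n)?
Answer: 1138489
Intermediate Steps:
K(Z) = 2*Z*(Z + Z*(6 + Z)) (K(Z) = (Z + Z*(6 + Z))*(Z + Z) = (Z + Z*(6 + Z))*(2*Z) = 2*Z*(Z + Z*(6 + Z)))
m(r, f) = -936 (m(r, f) = -2*6²*(7 + 6) = -2*36*13 = -1*936 = -936)
(-131 + m(12, 21))² = (-131 - 936)² = (-1067)² = 1138489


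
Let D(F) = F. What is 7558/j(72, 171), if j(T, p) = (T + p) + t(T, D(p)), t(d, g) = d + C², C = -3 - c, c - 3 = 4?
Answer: 7558/415 ≈ 18.212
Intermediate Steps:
c = 7 (c = 3 + 4 = 7)
C = -10 (C = -3 - 1*7 = -3 - 7 = -10)
t(d, g) = 100 + d (t(d, g) = d + (-10)² = d + 100 = 100 + d)
j(T, p) = 100 + p + 2*T (j(T, p) = (T + p) + (100 + T) = 100 + p + 2*T)
7558/j(72, 171) = 7558/(100 + 171 + 2*72) = 7558/(100 + 171 + 144) = 7558/415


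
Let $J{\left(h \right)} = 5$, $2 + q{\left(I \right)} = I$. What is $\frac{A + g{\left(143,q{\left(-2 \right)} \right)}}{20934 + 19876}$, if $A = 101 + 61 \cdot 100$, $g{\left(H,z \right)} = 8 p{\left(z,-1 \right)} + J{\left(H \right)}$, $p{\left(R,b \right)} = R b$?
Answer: $\frac{3119}{20405} \approx 0.15285$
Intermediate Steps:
$q{\left(I \right)} = -2 + I$
$g{\left(H,z \right)} = 5 - 8 z$ ($g{\left(H,z \right)} = 8 z \left(-1\right) + 5 = 8 \left(- z\right) + 5 = - 8 z + 5 = 5 - 8 z$)
$A = 6201$ ($A = 101 + 6100 = 6201$)
$\frac{A + g{\left(143,q{\left(-2 \right)} \right)}}{20934 + 19876} = \frac{6201 - \left(-5 + 8 \left(-2 - 2\right)\right)}{20934 + 19876} = \frac{6201 + \left(5 - -32\right)}{40810} = \left(6201 + \left(5 + 32\right)\right) \frac{1}{40810} = \left(6201 + 37\right) \frac{1}{40810} = 6238 \cdot \frac{1}{40810} = \frac{3119}{20405}$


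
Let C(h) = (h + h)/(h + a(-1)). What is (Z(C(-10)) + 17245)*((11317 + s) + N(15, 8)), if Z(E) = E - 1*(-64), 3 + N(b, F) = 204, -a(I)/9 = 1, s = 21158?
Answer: 10746842316/19 ≈ 5.6562e+8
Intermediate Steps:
a(I) = -9 (a(I) = -9*1 = -9)
N(b, F) = 201 (N(b, F) = -3 + 204 = 201)
C(h) = 2*h/(-9 + h) (C(h) = (h + h)/(h - 9) = (2*h)/(-9 + h) = 2*h/(-9 + h))
Z(E) = 64 + E (Z(E) = E + 64 = 64 + E)
(Z(C(-10)) + 17245)*((11317 + s) + N(15, 8)) = ((64 + 2*(-10)/(-9 - 10)) + 17245)*((11317 + 21158) + 201) = ((64 + 2*(-10)/(-19)) + 17245)*(32475 + 201) = ((64 + 2*(-10)*(-1/19)) + 17245)*32676 = ((64 + 20/19) + 17245)*32676 = (1236/19 + 17245)*32676 = (328891/19)*32676 = 10746842316/19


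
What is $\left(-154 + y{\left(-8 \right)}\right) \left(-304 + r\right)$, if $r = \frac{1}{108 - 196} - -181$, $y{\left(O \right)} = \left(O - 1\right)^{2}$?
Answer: $\frac{790225}{88} \approx 8979.8$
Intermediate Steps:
$y{\left(O \right)} = \left(-1 + O\right)^{2}$
$r = \frac{15927}{88}$ ($r = \frac{1}{-88} + 181 = - \frac{1}{88} + 181 = \frac{15927}{88} \approx 180.99$)
$\left(-154 + y{\left(-8 \right)}\right) \left(-304 + r\right) = \left(-154 + \left(-1 - 8\right)^{2}\right) \left(-304 + \frac{15927}{88}\right) = \left(-154 + \left(-9\right)^{2}\right) \left(- \frac{10825}{88}\right) = \left(-154 + 81\right) \left(- \frac{10825}{88}\right) = \left(-73\right) \left(- \frac{10825}{88}\right) = \frac{790225}{88}$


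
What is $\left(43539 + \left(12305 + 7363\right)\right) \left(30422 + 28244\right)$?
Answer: $3708101862$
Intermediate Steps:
$\left(43539 + \left(12305 + 7363\right)\right) \left(30422 + 28244\right) = \left(43539 + 19668\right) 58666 = 63207 \cdot 58666 = 3708101862$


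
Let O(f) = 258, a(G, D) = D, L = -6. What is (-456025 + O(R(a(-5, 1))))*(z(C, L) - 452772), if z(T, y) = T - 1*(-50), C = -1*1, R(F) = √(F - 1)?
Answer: 206336203541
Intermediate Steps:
R(F) = √(-1 + F)
C = -1
z(T, y) = 50 + T (z(T, y) = T + 50 = 50 + T)
(-456025 + O(R(a(-5, 1))))*(z(C, L) - 452772) = (-456025 + 258)*((50 - 1) - 452772) = -455767*(49 - 452772) = -455767*(-452723) = 206336203541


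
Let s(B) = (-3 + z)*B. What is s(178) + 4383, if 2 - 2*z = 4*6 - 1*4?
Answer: 2247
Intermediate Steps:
z = -9 (z = 1 - (4*6 - 1*4)/2 = 1 - (24 - 4)/2 = 1 - ½*20 = 1 - 10 = -9)
s(B) = -12*B (s(B) = (-3 - 9)*B = -12*B)
s(178) + 4383 = -12*178 + 4383 = -2136 + 4383 = 2247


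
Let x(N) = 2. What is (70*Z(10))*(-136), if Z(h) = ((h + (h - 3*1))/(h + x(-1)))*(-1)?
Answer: 40460/3 ≈ 13487.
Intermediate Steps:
Z(h) = -(-3 + 2*h)/(2 + h) (Z(h) = ((h + (h - 3*1))/(h + 2))*(-1) = ((h + (h - 3))/(2 + h))*(-1) = ((h + (-3 + h))/(2 + h))*(-1) = ((-3 + 2*h)/(2 + h))*(-1) = -(-3 + 2*h)/(2 + h))
(70*Z(10))*(-136) = (70*((3 - 2*10)/(2 + 10)))*(-136) = (70*((3 - 20)/12))*(-136) = (70*((1/12)*(-17)))*(-136) = (70*(-17/12))*(-136) = -595/6*(-136) = 40460/3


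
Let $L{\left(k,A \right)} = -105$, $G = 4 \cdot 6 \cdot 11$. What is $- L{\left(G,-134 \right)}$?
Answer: $105$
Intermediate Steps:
$G = 264$ ($G = 24 \cdot 11 = 264$)
$- L{\left(G,-134 \right)} = \left(-1\right) \left(-105\right) = 105$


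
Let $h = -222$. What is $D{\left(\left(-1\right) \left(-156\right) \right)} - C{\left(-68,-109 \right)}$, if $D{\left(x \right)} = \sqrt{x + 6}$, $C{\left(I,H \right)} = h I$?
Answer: $-15096 + 9 \sqrt{2} \approx -15083.0$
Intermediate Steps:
$C{\left(I,H \right)} = - 222 I$
$D{\left(x \right)} = \sqrt{6 + x}$
$D{\left(\left(-1\right) \left(-156\right) \right)} - C{\left(-68,-109 \right)} = \sqrt{6 - -156} - \left(-222\right) \left(-68\right) = \sqrt{6 + 156} - 15096 = \sqrt{162} - 15096 = 9 \sqrt{2} - 15096 = -15096 + 9 \sqrt{2}$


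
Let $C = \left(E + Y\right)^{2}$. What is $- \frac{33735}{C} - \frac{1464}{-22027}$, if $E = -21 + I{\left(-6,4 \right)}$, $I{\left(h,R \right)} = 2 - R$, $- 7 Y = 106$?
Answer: $- \frac{12102198103}{523427601} \approx -23.121$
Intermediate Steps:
$Y = - \frac{106}{7}$ ($Y = \left(- \frac{1}{7}\right) 106 = - \frac{106}{7} \approx -15.143$)
$E = -23$ ($E = -21 + \left(2 - 4\right) = -21 - 2 = -23$)
$C = \frac{71289}{49}$ ($C = \left(-23 - \frac{106}{7}\right)^{2} = \left(- \frac{267}{7}\right)^{2} = \frac{71289}{49} \approx 1454.9$)
$- \frac{33735}{C} - \frac{1464}{-22027} = - \frac{33735}{\frac{71289}{49}} - \frac{1464}{-22027} = \left(-33735\right) \frac{49}{71289} - - \frac{1464}{22027} = - \frac{551005}{23763} + \frac{1464}{22027} = - \frac{12102198103}{523427601}$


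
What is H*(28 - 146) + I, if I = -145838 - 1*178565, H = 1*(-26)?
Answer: -321335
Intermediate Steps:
H = -26
I = -324403 (I = -145838 - 178565 = -324403)
H*(28 - 146) + I = -26*(28 - 146) - 324403 = -26*(-118) - 324403 = 3068 - 324403 = -321335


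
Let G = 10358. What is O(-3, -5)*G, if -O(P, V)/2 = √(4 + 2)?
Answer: -20716*√6 ≈ -50744.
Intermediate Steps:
O(P, V) = -2*√6 (O(P, V) = -2*√(4 + 2) = -2*√6)
O(-3, -5)*G = -2*√6*10358 = -20716*√6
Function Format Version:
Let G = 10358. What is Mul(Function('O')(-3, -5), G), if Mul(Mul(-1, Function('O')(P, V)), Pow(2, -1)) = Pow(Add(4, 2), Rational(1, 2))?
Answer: Mul(-20716, Pow(6, Rational(1, 2))) ≈ -50744.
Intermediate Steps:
Function('O')(P, V) = Mul(-2, Pow(6, Rational(1, 2))) (Function('O')(P, V) = Mul(-2, Pow(Add(4, 2), Rational(1, 2))) = Mul(-2, Pow(6, Rational(1, 2))))
Mul(Function('O')(-3, -5), G) = Mul(Mul(-2, Pow(6, Rational(1, 2))), 10358) = Mul(-20716, Pow(6, Rational(1, 2)))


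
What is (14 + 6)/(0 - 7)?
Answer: -20/7 ≈ -2.8571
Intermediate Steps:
(14 + 6)/(0 - 7) = 20/(-7) = -⅐*20 = -20/7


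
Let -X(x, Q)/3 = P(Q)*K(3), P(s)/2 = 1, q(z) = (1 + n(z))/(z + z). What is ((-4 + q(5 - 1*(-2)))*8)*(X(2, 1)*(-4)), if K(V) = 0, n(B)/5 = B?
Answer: 0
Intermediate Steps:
n(B) = 5*B
q(z) = (1 + 5*z)/(2*z) (q(z) = (1 + 5*z)/(z + z) = (1 + 5*z)/((2*z)) = (1 + 5*z)*(1/(2*z)) = (1 + 5*z)/(2*z))
P(s) = 2 (P(s) = 2*1 = 2)
X(x, Q) = 0 (X(x, Q) = -6*0 = -3*0 = 0)
((-4 + q(5 - 1*(-2)))*8)*(X(2, 1)*(-4)) = ((-4 + (1 + 5*(5 - 1*(-2)))/(2*(5 - 1*(-2))))*8)*(0*(-4)) = ((-4 + (1 + 5*(5 + 2))/(2*(5 + 2)))*8)*0 = ((-4 + (½)*(1 + 5*7)/7)*8)*0 = ((-4 + (½)*(⅐)*(1 + 35))*8)*0 = ((-4 + (½)*(⅐)*36)*8)*0 = ((-4 + 18/7)*8)*0 = -10/7*8*0 = -80/7*0 = 0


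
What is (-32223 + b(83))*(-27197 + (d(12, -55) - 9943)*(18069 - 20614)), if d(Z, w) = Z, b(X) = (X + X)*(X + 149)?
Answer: 158779628222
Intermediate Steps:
b(X) = 2*X*(149 + X) (b(X) = (2*X)*(149 + X) = 2*X*(149 + X))
(-32223 + b(83))*(-27197 + (d(12, -55) - 9943)*(18069 - 20614)) = (-32223 + 2*83*(149 + 83))*(-27197 + (12 - 9943)*(18069 - 20614)) = (-32223 + 2*83*232)*(-27197 - 9931*(-2545)) = (-32223 + 38512)*(-27197 + 25274395) = 6289*25247198 = 158779628222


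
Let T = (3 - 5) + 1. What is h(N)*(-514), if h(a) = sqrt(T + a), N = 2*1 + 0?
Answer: -514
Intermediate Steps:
N = 2 (N = 2 + 0 = 2)
T = -1 (T = -2 + 1 = -1)
h(a) = sqrt(-1 + a)
h(N)*(-514) = sqrt(-1 + 2)*(-514) = sqrt(1)*(-514) = 1*(-514) = -514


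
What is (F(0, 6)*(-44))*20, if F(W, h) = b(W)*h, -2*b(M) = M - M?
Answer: 0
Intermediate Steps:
b(M) = 0 (b(M) = -(M - M)/2 = -½*0 = 0)
F(W, h) = 0 (F(W, h) = 0*h = 0)
(F(0, 6)*(-44))*20 = (0*(-44))*20 = 0*20 = 0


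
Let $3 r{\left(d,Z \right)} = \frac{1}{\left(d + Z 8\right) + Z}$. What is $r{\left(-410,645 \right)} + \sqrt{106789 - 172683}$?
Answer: $\frac{1}{16185} + i \sqrt{65894} \approx 6.1786 \cdot 10^{-5} + 256.7 i$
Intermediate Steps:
$r{\left(d,Z \right)} = \frac{1}{3 \left(d + 9 Z\right)}$ ($r{\left(d,Z \right)} = \frac{1}{3 \left(\left(d + Z 8\right) + Z\right)} = \frac{1}{3 \left(\left(d + 8 Z\right) + Z\right)} = \frac{1}{3 \left(d + 9 Z\right)}$)
$r{\left(-410,645 \right)} + \sqrt{106789 - 172683} = \frac{1}{3 \left(-410 + 9 \cdot 645\right)} + \sqrt{106789 - 172683} = \frac{1}{3 \left(-410 + 5805\right)} + \sqrt{-65894} = \frac{1}{3 \cdot 5395} + i \sqrt{65894} = \frac{1}{3} \cdot \frac{1}{5395} + i \sqrt{65894} = \frac{1}{16185} + i \sqrt{65894}$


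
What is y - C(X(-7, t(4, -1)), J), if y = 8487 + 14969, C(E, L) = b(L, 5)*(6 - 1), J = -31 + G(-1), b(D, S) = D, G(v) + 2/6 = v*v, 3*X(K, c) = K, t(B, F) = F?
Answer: 70823/3 ≈ 23608.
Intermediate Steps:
X(K, c) = K/3
G(v) = -1/3 + v**2 (G(v) = -1/3 + v*v = -1/3 + v**2)
J = -91/3 (J = -31 + (-1/3 + (-1)**2) = -31 + (-1/3 + 1) = -31 + 2/3 = -91/3 ≈ -30.333)
C(E, L) = 5*L (C(E, L) = L*(6 - 1) = L*5 = 5*L)
y = 23456
y - C(X(-7, t(4, -1)), J) = 23456 - 5*(-91)/3 = 23456 - 1*(-455/3) = 23456 + 455/3 = 70823/3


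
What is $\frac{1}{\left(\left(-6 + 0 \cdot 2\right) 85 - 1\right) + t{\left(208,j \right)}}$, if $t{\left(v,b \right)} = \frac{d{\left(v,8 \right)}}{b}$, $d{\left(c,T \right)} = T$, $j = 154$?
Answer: $- \frac{77}{39343} \approx -0.0019571$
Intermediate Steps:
$t{\left(v,b \right)} = \frac{8}{b}$
$\frac{1}{\left(\left(-6 + 0 \cdot 2\right) 85 - 1\right) + t{\left(208,j \right)}} = \frac{1}{\left(\left(-6 + 0 \cdot 2\right) 85 - 1\right) + \frac{8}{154}} = \frac{1}{\left(\left(-6 + 0\right) 85 - 1\right) + 8 \cdot \frac{1}{154}} = \frac{1}{\left(\left(-6\right) 85 - 1\right) + \frac{4}{77}} = \frac{1}{\left(-510 - 1\right) + \frac{4}{77}} = \frac{1}{-511 + \frac{4}{77}} = \frac{1}{- \frac{39343}{77}} = - \frac{77}{39343}$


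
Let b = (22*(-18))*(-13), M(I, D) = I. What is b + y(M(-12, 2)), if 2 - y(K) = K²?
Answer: 5006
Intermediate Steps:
y(K) = 2 - K²
b = 5148 (b = -396*(-13) = 5148)
b + y(M(-12, 2)) = 5148 + (2 - 1*(-12)²) = 5148 + (2 - 1*144) = 5148 + (2 - 144) = 5148 - 142 = 5006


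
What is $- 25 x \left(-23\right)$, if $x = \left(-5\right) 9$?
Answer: $-25875$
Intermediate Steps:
$x = -45$
$- 25 x \left(-23\right) = \left(-25\right) \left(-45\right) \left(-23\right) = 1125 \left(-23\right) = -25875$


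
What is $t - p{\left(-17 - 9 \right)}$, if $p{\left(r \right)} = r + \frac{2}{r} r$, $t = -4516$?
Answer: $-4492$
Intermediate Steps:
$p{\left(r \right)} = 2 + r$ ($p{\left(r \right)} = r + 2 = 2 + r$)
$t - p{\left(-17 - 9 \right)} = -4516 - \left(2 - 26\right) = -4516 - -24 = -4516 + 24 = -4492$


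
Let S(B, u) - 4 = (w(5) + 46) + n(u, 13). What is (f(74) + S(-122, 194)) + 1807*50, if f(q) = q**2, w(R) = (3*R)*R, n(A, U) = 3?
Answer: 95954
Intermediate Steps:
w(R) = 3*R**2
S(B, u) = 128 (S(B, u) = 4 + ((3*5**2 + 46) + 3) = 4 + ((3*25 + 46) + 3) = 4 + ((75 + 46) + 3) = 4 + (121 + 3) = 4 + 124 = 128)
(f(74) + S(-122, 194)) + 1807*50 = (74**2 + 128) + 1807*50 = (5476 + 128) + 90350 = 5604 + 90350 = 95954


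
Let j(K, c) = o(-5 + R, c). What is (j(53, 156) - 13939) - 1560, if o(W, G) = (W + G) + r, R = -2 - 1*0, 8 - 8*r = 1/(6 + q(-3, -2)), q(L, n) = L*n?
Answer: -1473505/96 ≈ -15349.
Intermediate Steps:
r = 95/96 (r = 1 - 1/(8*(6 - 3*(-2))) = 1 - 1/(8*(6 + 6)) = 1 - ⅛/12 = 1 - ⅛*1/12 = 1 - 1/96 = 95/96 ≈ 0.98958)
R = -2 (R = -2 + 0 = -2)
o(W, G) = 95/96 + G + W (o(W, G) = (W + G) + 95/96 = (G + W) + 95/96 = 95/96 + G + W)
j(K, c) = -577/96 + c (j(K, c) = 95/96 + c + (-5 - 2) = 95/96 + c - 7 = -577/96 + c)
(j(53, 156) - 13939) - 1560 = ((-577/96 + 156) - 13939) - 1560 = (14399/96 - 13939) - 1560 = -1323745/96 - 1560 = -1473505/96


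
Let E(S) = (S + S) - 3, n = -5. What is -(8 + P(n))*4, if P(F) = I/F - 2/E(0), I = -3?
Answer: -556/15 ≈ -37.067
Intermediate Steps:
E(S) = -3 + 2*S (E(S) = 2*S - 3 = -3 + 2*S)
P(F) = 2/3 - 3/F (P(F) = -3/F - 2/(-3 + 2*0) = -3/F - 2/(-3 + 0) = -3/F - 2/(-3) = -3/F - 2*(-1/3) = -3/F + 2/3 = 2/3 - 3/F)
-(8 + P(n))*4 = -(8 + (2/3 - 3/(-5)))*4 = -(8 + (2/3 - 3*(-1/5)))*4 = -(8 + (2/3 + 3/5))*4 = -(8 + 19/15)*4 = -139*4/15 = -1*556/15 = -556/15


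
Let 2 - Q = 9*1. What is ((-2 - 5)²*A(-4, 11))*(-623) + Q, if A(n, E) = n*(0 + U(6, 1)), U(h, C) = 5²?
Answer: 3052693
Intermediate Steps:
U(h, C) = 25
Q = -7 (Q = 2 - 9 = -7)
A(n, E) = 25*n (A(n, E) = n*(0 + 25) = n*25 = 25*n)
((-2 - 5)²*A(-4, 11))*(-623) + Q = ((-2 - 5)²*(25*(-4)))*(-623) - 7 = ((-7)²*(-100))*(-623) - 7 = (49*(-100))*(-623) - 7 = -4900*(-623) - 7 = 3052700 - 7 = 3052693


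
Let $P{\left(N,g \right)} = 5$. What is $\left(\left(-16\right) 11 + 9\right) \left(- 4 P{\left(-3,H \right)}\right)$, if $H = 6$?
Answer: $3340$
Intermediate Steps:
$\left(\left(-16\right) 11 + 9\right) \left(- 4 P{\left(-3,H \right)}\right) = \left(\left(-16\right) 11 + 9\right) \left(\left(-4\right) 5\right) = \left(-176 + 9\right) \left(-20\right) = \left(-167\right) \left(-20\right) = 3340$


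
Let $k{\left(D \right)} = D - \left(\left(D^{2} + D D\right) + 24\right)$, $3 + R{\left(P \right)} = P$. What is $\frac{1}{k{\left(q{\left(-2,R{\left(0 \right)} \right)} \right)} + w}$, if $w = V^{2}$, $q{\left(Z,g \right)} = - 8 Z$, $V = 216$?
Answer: $\frac{1}{46136} \approx 2.1675 \cdot 10^{-5}$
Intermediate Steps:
$R{\left(P \right)} = -3 + P$
$k{\left(D \right)} = -24 + D - 2 D^{2}$ ($k{\left(D \right)} = D - \left(\left(D^{2} + D^{2}\right) + 24\right) = D - \left(2 D^{2} + 24\right) = D - \left(24 + 2 D^{2}\right) = -24 + D - 2 D^{2}$)
$w = 46656$ ($w = 216^{2} = 46656$)
$\frac{1}{k{\left(q{\left(-2,R{\left(0 \right)} \right)} \right)} + w} = \frac{1}{\left(-24 - -16 - 2 \left(\left(-8\right) \left(-2\right)\right)^{2}\right) + 46656} = \frac{1}{\left(-24 + 16 - 2 \cdot 16^{2}\right) + 46656} = \frac{1}{\left(-24 + 16 - 512\right) + 46656} = \frac{1}{-520 + 46656} = \frac{1}{46136}$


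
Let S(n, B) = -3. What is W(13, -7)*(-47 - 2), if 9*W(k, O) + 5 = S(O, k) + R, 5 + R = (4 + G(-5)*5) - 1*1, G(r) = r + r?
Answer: 980/3 ≈ 326.67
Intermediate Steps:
G(r) = 2*r
R = -52 (R = -5 + ((4 + (2*(-5))*5) - 1*1) = -5 + ((4 - 10*5) - 1) = -5 + ((4 - 50) - 1) = -5 + (-46 - 1) = -5 - 47 = -52)
W(k, O) = -20/3 (W(k, O) = -5/9 + (-3 - 52)/9 = -5/9 + (⅑)*(-55) = -5/9 - 55/9 = -20/3)
W(13, -7)*(-47 - 2) = -20*(-47 - 2)/3 = -20/3*(-49) = 980/3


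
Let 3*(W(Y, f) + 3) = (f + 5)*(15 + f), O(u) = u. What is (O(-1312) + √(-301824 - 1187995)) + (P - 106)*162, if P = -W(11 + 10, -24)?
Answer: -27232 + I*√1489819 ≈ -27232.0 + 1220.6*I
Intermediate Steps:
W(Y, f) = -3 + (5 + f)*(15 + f)/3 (W(Y, f) = -3 + ((f + 5)*(15 + f))/3 = -3 + ((5 + f)*(15 + f))/3 = -3 + (5 + f)*(15 + f)/3)
P = -54 (P = -(22 + (⅓)*(-24)² + (20/3)*(-24)) = -(22 + (⅓)*576 - 160) = -(22 + 192 - 160) = -1*54 = -54)
(O(-1312) + √(-301824 - 1187995)) + (P - 106)*162 = (-1312 + √(-301824 - 1187995)) + (-54 - 106)*162 = (-1312 + √(-1489819)) - 160*162 = (-1312 + I*√1489819) - 25920 = -27232 + I*√1489819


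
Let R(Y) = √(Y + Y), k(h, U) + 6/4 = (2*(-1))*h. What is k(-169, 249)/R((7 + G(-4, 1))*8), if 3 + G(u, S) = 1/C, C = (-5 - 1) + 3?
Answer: 673*√33/88 ≈ 43.933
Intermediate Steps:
C = -3 (C = -6 + 3 = -3)
G(u, S) = -10/3 (G(u, S) = -3 + 1/(-3) = -3 - ⅓ = -10/3)
k(h, U) = -3/2 - 2*h (k(h, U) = -3/2 + (2*(-1))*h = -3/2 - 2*h)
R(Y) = √2*√Y (R(Y) = √(2*Y) = √2*√Y)
k(-169, 249)/R((7 + G(-4, 1))*8) = (-3/2 - 2*(-169))/((√2*√((7 - 10/3)*8))) = (-3/2 + 338)/((√2*√((11/3)*8))) = 673/(2*((√2*√(88/3)))) = 673/(2*((√2*(2*√66/3)))) = 673/(2*((4*√33/3))) = 673*(√33/44)/2 = 673*√33/88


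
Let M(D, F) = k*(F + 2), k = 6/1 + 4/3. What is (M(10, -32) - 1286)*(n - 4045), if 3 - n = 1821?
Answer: 8829678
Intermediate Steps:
k = 22/3 (k = 6*1 + 4*(1/3) = 6 + 4/3 = 22/3 ≈ 7.3333)
n = -1818 (n = 3 - 1*1821 = 3 - 1821 = -1818)
M(D, F) = 44/3 + 22*F/3 (M(D, F) = 22*(F + 2)/3 = 22*(2 + F)/3 = 44/3 + 22*F/3)
(M(10, -32) - 1286)*(n - 4045) = ((44/3 + (22/3)*(-32)) - 1286)*(-1818 - 4045) = ((44/3 - 704/3) - 1286)*(-5863) = (-220 - 1286)*(-5863) = -1506*(-5863) = 8829678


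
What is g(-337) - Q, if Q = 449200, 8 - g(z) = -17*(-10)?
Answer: -449362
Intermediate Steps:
g(z) = -162 (g(z) = 8 - (-17)*(-10) = 8 - 1*170 = 8 - 170 = -162)
g(-337) - Q = -162 - 1*449200 = -162 - 449200 = -449362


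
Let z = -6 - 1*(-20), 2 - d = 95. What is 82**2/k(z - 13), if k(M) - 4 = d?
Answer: -6724/89 ≈ -75.551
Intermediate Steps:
d = -93 (d = 2 - 1*95 = 2 - 95 = -93)
z = 14 (z = -6 + 20 = 14)
k(M) = -89 (k(M) = 4 - 93 = -89)
82**2/k(z - 13) = 82**2/(-89) = 6724*(-1/89) = -6724/89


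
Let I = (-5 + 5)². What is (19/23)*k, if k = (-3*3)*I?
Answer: 0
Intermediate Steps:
I = 0 (I = 0² = 0)
k = 0 (k = -3*3*0 = -9*0 = 0)
(19/23)*k = (19/23)*0 = 0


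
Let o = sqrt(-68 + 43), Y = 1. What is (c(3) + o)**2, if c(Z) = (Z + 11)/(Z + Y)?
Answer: -51/4 + 35*I ≈ -12.75 + 35.0*I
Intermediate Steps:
c(Z) = (11 + Z)/(1 + Z) (c(Z) = (Z + 11)/(Z + 1) = (11 + Z)/(1 + Z))
o = 5*I (o = sqrt(-25) = 5*I ≈ 5.0*I)
(c(3) + o)**2 = ((11 + 3)/(1 + 3) + 5*I)**2 = (14/4 + 5*I)**2 = ((1/4)*14 + 5*I)**2 = (7/2 + 5*I)**2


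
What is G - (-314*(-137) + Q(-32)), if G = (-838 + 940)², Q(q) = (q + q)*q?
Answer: -34662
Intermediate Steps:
Q(q) = 2*q² (Q(q) = (2*q)*q = 2*q²)
G = 10404 (G = 102² = 10404)
G - (-314*(-137) + Q(-32)) = 10404 - (-314*(-137) + 2*(-32)²) = 10404 - (43018 + 2*1024) = 10404 - (43018 + 2048) = 10404 - 1*45066 = 10404 - 45066 = -34662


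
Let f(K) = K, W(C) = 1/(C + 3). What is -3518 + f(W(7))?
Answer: -35179/10 ≈ -3517.9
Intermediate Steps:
W(C) = 1/(3 + C)
-3518 + f(W(7)) = -3518 + 1/(3 + 7) = -3518 + 1/10 = -35179/10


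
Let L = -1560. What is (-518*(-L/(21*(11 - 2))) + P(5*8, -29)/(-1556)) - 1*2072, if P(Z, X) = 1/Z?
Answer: -3555646729/560160 ≈ -6347.6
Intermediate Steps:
(-518*(-L/(21*(11 - 2))) + P(5*8, -29)/(-1556)) - 1*2072 = (-518*520/(7*(11 - 2)) + 1/((5*8)*(-1556))) - 1*2072 = (-518/(-21*9*(-1/1560)) - 1/1556/40) - 2072 = (-518/((-189*(-1/1560))) + (1/40)*(-1/1556)) - 2072 = (-518/63/520 - 1/62240) - 2072 = (-518*520/63 - 1/62240) - 2072 = (-38480/9 - 1/62240) - 2072 = -2394995209/560160 - 2072 = -3555646729/560160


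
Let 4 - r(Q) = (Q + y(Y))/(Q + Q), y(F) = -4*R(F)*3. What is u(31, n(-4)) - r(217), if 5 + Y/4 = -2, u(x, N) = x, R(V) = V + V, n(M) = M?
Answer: 1801/62 ≈ 29.048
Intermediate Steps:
R(V) = 2*V
Y = -28 (Y = -20 + 4*(-2) = -20 - 8 = -28)
y(F) = -24*F (y(F) = -8*F*3 = -24*F)
r(Q) = 4 - (672 + Q)/(2*Q) (r(Q) = 4 - (Q - 24*(-28))/(Q + Q) = 4 - (Q + 672)/(2*Q) = 4 - (672 + Q)*1/(2*Q) = 4 - (672 + Q)/(2*Q))
u(31, n(-4)) - r(217) = 31 - (7/2 - 336/217) = 31 - (7/2 - 336*1/217) = 31 - (7/2 - 48/31) = 31 - 1*121/62 = 31 - 121/62 = 1801/62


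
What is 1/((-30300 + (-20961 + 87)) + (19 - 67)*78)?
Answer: -1/54918 ≈ -1.8209e-5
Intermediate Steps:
1/((-30300 + (-20961 + 87)) + (19 - 67)*78) = 1/((-30300 - 20874) - 48*78) = 1/(-51174 - 3744) = 1/(-54918) = -1/54918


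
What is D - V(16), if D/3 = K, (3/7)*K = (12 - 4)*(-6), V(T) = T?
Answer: -352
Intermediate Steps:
K = -112 (K = 7*((12 - 4)*(-6))/3 = 7*(8*(-6))/3 = (7/3)*(-48) = -112)
D = -336 (D = 3*(-112) = -336)
D - V(16) = -336 - 1*16 = -336 - 16 = -352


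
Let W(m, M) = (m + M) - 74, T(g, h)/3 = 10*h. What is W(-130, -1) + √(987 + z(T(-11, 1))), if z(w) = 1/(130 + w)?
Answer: -205 + √1579210/40 ≈ -173.58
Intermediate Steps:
T(g, h) = 30*h (T(g, h) = 3*(10*h) = 30*h)
W(m, M) = -74 + M + m (W(m, M) = (M + m) - 74 = -74 + M + m)
W(-130, -1) + √(987 + z(T(-11, 1))) = (-74 - 1 - 130) + √(987 + 1/(130 + 30*1)) = -205 + √(987 + 1/(130 + 30)) = -205 + √(987 + 1/160) = -205 + √(157921/160) = -205 + √1579210/40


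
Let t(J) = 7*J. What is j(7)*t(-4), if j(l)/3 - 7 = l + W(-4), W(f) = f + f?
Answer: -504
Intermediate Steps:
W(f) = 2*f
j(l) = -3 + 3*l (j(l) = 21 + 3*(l + 2*(-4)) = 21 + 3*(l - 8) = 21 + 3*(-8 + l) = 21 + (-24 + 3*l) = -3 + 3*l)
j(7)*t(-4) = (-3 + 3*7)*(7*(-4)) = (-3 + 21)*(-28) = 18*(-28) = -504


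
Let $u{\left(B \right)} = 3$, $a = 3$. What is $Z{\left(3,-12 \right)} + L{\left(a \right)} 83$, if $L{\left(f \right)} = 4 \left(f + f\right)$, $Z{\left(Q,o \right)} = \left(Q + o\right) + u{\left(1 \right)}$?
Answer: $1986$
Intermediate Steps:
$Z{\left(Q,o \right)} = 3 + Q + o$ ($Z{\left(Q,o \right)} = \left(Q + o\right) + 3 = 3 + Q + o$)
$L{\left(f \right)} = 8 f$ ($L{\left(f \right)} = 4 \cdot 2 f = 8 f$)
$Z{\left(3,-12 \right)} + L{\left(a \right)} 83 = \left(3 + 3 - 12\right) + 8 \cdot 3 \cdot 83 = -6 + 24 \cdot 83 = -6 + 1992 = 1986$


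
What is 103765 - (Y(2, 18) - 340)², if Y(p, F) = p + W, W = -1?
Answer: -11156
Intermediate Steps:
Y(p, F) = -1 + p (Y(p, F) = p - 1 = -1 + p)
103765 - (Y(2, 18) - 340)² = 103765 - ((-1 + 2) - 340)² = 103765 - (1 - 340)² = 103765 - 1*(-339)² = 103765 - 1*114921 = 103765 - 114921 = -11156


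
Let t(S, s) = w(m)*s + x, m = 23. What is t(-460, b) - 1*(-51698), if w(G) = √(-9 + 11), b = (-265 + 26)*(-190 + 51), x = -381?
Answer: 51317 + 33221*√2 ≈ 98299.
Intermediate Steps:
b = 33221 (b = -239*(-139) = 33221)
w(G) = √2
t(S, s) = -381 + s*√2 (t(S, s) = √2*s - 381 = s*√2 - 381 = -381 + s*√2)
t(-460, b) - 1*(-51698) = (-381 + 33221*√2) - 1*(-51698) = (-381 + 33221*√2) + 51698 = 51317 + 33221*√2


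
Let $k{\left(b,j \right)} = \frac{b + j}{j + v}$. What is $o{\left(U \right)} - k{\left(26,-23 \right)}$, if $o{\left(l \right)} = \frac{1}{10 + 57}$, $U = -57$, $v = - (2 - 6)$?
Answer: $\frac{220}{1273} \approx 0.17282$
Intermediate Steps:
$v = 4$ ($v = - (2 - 6) = \left(-1\right) \left(-4\right) = 4$)
$o{\left(l \right)} = \frac{1}{67}$
$k{\left(b,j \right)} = \frac{b + j}{4 + j}$ ($k{\left(b,j \right)} = \frac{b + j}{j + 4} = \frac{b + j}{4 + j}$)
$o{\left(U \right)} - k{\left(26,-23 \right)} = \frac{1}{67} - \frac{26 - 23}{4 - 23} = \frac{1}{67} - \frac{1}{-19} \cdot 3 = \frac{1}{67} - \left(- \frac{1}{19}\right) 3 = \frac{1}{67} - - \frac{3}{19} = \frac{1}{67} + \frac{3}{19} = \frac{220}{1273}$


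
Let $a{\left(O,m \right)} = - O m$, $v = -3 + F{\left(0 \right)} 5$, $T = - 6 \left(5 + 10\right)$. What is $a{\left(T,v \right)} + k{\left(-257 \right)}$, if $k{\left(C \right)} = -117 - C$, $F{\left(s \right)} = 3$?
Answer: $1220$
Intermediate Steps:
$T = -90$ ($T = \left(-6\right) 15 = -90$)
$v = 12$ ($v = -3 + 3 \cdot 5 = -3 + 15 = 12$)
$a{\left(O,m \right)} = - O m$
$a{\left(T,v \right)} + k{\left(-257 \right)} = \left(-1\right) \left(-90\right) 12 - -140 = 1080 + \left(-117 + 257\right) = 1080 + 140 = 1220$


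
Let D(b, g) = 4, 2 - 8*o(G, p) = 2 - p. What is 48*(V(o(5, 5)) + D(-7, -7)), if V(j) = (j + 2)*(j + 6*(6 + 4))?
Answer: 31323/4 ≈ 7830.8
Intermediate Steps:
o(G, p) = p/8 (o(G, p) = 1/4 - (2 - p)/8 = 1/4 + (-1/4 + p/8) = p/8)
V(j) = (2 + j)*(60 + j) (V(j) = (2 + j)*(j + 6*10) = (2 + j)*(j + 60) = (2 + j)*(60 + j))
48*(V(o(5, 5)) + D(-7, -7)) = 48*((120 + ((1/8)*5)**2 + 62*((1/8)*5)) + 4) = 48*((120 + (5/8)**2 + 62*(5/8)) + 4) = 48*((120 + 25/64 + 155/4) + 4) = 48*(10185/64 + 4) = 48*(10441/64) = 31323/4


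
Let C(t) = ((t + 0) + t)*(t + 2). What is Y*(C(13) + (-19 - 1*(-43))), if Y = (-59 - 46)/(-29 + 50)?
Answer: -2070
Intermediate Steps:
C(t) = 2*t*(2 + t) (C(t) = (t + t)*(2 + t) = (2*t)*(2 + t) = 2*t*(2 + t))
Y = -5 (Y = -105/21 = -105*1/21 = -5)
Y*(C(13) + (-19 - 1*(-43))) = -5*(2*13*(2 + 13) + (-19 - 1*(-43))) = -5*(2*13*15 + (-19 + 43)) = -5*(390 + 24) = -5*414 = -2070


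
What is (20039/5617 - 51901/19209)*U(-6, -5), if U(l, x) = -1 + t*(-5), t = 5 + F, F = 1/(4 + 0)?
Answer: -5090367253/215793906 ≈ -23.589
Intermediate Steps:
F = 1/4 ≈ 0.25000
t = 21/4 (t = 5 + 1/4 = 21/4 ≈ 5.2500)
U(l, x) = -109/4 (U(l, x) = -1 + (21/4)*(-5) = -1 - 105/4 = -109/4)
(20039/5617 - 51901/19209)*U(-6, -5) = (20039/5617 - 51901/19209)*(-109/4) = (93401234/107896953)*(-109/4) = -5090367253/215793906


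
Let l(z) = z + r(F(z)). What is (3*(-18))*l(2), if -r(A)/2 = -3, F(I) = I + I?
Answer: -432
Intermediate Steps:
F(I) = 2*I
r(A) = 6 (r(A) = -2*(-3) = 6)
l(z) = 6 + z (l(z) = z + 6 = 6 + z)
(3*(-18))*l(2) = (3*(-18))*(6 + 2) = -54*8 = -432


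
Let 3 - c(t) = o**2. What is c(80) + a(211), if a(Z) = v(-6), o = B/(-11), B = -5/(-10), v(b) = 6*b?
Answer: -15973/484 ≈ -33.002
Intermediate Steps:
B = 1/2 (B = -5*(-1/10) = 1/2 ≈ 0.50000)
o = -1/22 (o = (1/2)/(-11) = (1/2)*(-1/11) = -1/22 ≈ -0.045455)
a(Z) = -36 (a(Z) = 6*(-6) = -36)
c(t) = 1451/484 (c(t) = 3 - (-1/22)**2 = 3 - 1*1/484 = 3 - 1/484 = 1451/484)
c(80) + a(211) = 1451/484 - 36 = -15973/484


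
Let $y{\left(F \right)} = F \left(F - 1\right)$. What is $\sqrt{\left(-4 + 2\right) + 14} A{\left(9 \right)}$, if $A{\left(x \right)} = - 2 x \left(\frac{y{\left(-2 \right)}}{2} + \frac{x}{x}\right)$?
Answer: $- 144 \sqrt{3} \approx -249.42$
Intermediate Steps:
$y{\left(F \right)} = F \left(-1 + F\right)$
$A{\left(x \right)} = - 8 x$ ($A{\left(x \right)} = - 2 x \left(\frac{\left(-2\right) \left(-1 - 2\right)}{2} + \frac{x}{x}\right) = - 2 x \left(\left(-2\right) \left(-3\right) \frac{1}{2} + 1\right) = - 2 x \left(6 \cdot \frac{1}{2} + 1\right) = - 2 x \left(3 + 1\right) = - 2 x 4 = - 8 x$)
$\sqrt{\left(-4 + 2\right) + 14} A{\left(9 \right)} = \sqrt{\left(-4 + 2\right) + 14} \left(\left(-8\right) 9\right) = \sqrt{-2 + 14} \left(-72\right) = \sqrt{12} \left(-72\right) = 2 \sqrt{3} \left(-72\right) = - 144 \sqrt{3}$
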